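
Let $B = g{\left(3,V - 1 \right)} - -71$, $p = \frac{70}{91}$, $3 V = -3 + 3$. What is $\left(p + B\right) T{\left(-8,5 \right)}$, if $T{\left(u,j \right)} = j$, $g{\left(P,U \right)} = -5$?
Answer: $\frac{4340}{13} \approx 333.85$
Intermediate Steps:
$V = 0$ ($V = \frac{-3 + 3}{3} = \frac{1}{3} \cdot 0 = 0$)
$p = \frac{10}{13}$ ($p = 70 \cdot \frac{1}{91} = \frac{10}{13} \approx 0.76923$)
$B = 66$ ($B = -5 - -71 = -5 + 71 = 66$)
$\left(p + B\right) T{\left(-8,5 \right)} = \left(\frac{10}{13} + 66\right) 5 = \frac{868}{13} \cdot 5 = \frac{4340}{13}$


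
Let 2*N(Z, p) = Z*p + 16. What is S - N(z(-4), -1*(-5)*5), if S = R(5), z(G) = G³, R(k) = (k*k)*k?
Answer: 917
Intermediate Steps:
R(k) = k³ (R(k) = k²*k = k³)
N(Z, p) = 8 + Z*p/2 (N(Z, p) = (Z*p + 16)/2 = (16 + Z*p)/2 = 8 + Z*p/2)
S = 125 (S = 5³ = 125)
S - N(z(-4), -1*(-5)*5) = 125 - (8 + (½)*(-4)³*(-1*(-5)*5)) = 125 - (8 + (½)*(-64)*(5*5)) = 125 - (8 + (½)*(-64)*25) = 125 - (8 - 800) = 125 - 1*(-792) = 125 + 792 = 917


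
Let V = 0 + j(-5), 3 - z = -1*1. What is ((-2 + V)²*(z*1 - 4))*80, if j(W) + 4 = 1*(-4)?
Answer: 0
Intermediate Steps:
z = 4 (z = 3 - (-1) = 3 - 1*(-1) = 3 + 1 = 4)
j(W) = -8 (j(W) = -4 + 1*(-4) = -4 - 4 = -8)
V = -8 (V = 0 - 8 = -8)
((-2 + V)²*(z*1 - 4))*80 = ((-2 - 8)²*(4*1 - 4))*80 = ((-10)²*(4 - 4))*80 = (100*0)*80 = 0*80 = 0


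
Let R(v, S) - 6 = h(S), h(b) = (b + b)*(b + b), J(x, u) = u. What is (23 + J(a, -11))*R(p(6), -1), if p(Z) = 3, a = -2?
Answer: 120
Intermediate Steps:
h(b) = 4*b**2 (h(b) = (2*b)*(2*b) = 4*b**2)
R(v, S) = 6 + 4*S**2
(23 + J(a, -11))*R(p(6), -1) = (23 - 11)*(6 + 4*(-1)**2) = 12*(6 + 4*1) = 12*(6 + 4) = 12*10 = 120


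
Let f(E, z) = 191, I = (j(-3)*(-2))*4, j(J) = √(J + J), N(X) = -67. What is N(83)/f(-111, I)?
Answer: -67/191 ≈ -0.35079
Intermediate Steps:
j(J) = √2*√J (j(J) = √(2*J) = √2*√J)
I = -8*I*√6 (I = ((√2*√(-3))*(-2))*4 = ((√2*(I*√3))*(-2))*4 = ((I*√6)*(-2))*4 = -2*I*√6*4 = -8*I*√6 ≈ -19.596*I)
N(83)/f(-111, I) = -67/191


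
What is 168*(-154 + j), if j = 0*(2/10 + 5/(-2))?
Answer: -25872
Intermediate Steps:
j = 0 (j = 0*(2*(⅒) + 5*(-½)) = 0*(⅕ - 5/2) = 0*(-23/10) = 0)
168*(-154 + j) = 168*(-154 + 0) = 168*(-154) = -25872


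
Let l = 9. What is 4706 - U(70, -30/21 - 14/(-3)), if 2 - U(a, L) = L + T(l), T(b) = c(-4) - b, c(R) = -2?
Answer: 98621/21 ≈ 4696.2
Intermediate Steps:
T(b) = -2 - b
U(a, L) = 13 - L (U(a, L) = 2 - (L + (-2 - 1*9)) = 2 - (L + (-2 - 9)) = 2 - (L - 11) = 2 - (-11 + L) = 2 + (11 - L) = 13 - L)
4706 - U(70, -30/21 - 14/(-3)) = 4706 - (13 - (-30/21 - 14/(-3))) = 4706 - (13 - (-30*1/21 - 14*(-⅓))) = 4706 - (13 - (-10/7 + 14/3)) = 4706 - (13 - 1*68/21) = 4706 - (13 - 68/21) = 4706 - 1*205/21 = 4706 - 205/21 = 98621/21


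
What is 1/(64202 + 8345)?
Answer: 1/72547 ≈ 1.3784e-5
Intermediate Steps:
1/(64202 + 8345) = 1/72547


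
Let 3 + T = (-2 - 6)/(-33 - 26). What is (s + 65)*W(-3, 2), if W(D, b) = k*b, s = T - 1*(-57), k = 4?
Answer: 56232/59 ≈ 953.08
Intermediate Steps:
T = -169/59 (T = -3 + (-2 - 6)/(-33 - 26) = -3 - 8/(-59) = -3 - 8*(-1/59) = -3 + 8/59 = -169/59 ≈ -2.8644)
s = 3194/59 (s = -169/59 - 1*(-57) = -169/59 + 57 = 3194/59 ≈ 54.136)
W(D, b) = 4*b
(s + 65)*W(-3, 2) = (3194/59 + 65)*(4*2) = (7029/59)*8 = 56232/59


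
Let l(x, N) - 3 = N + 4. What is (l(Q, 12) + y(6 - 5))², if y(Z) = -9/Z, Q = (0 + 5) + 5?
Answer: 100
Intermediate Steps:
Q = 10 (Q = 5 + 5 = 10)
l(x, N) = 7 + N (l(x, N) = 3 + (N + 4) = 3 + (4 + N) = 7 + N)
(l(Q, 12) + y(6 - 5))² = ((7 + 12) - 9/(6 - 5))² = (19 - 9/1)² = (19 - 9*1)² = (19 - 9)² = 10² = 100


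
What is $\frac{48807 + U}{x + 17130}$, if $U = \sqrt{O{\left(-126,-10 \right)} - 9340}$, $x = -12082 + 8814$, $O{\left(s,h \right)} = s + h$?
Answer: $\frac{1683}{478} + \frac{i \sqrt{2369}}{6931} \approx 3.5209 + 0.0070224 i$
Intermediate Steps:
$O{\left(s,h \right)} = h + s$
$x = -3268$
$U = 2 i \sqrt{2369}$ ($U = \sqrt{\left(-10 - 126\right) - 9340} = \sqrt{-136 - 9340} = \sqrt{-9476} = 2 i \sqrt{2369} \approx 97.345 i$)
$\frac{48807 + U}{x + 17130} = \frac{48807 + 2 i \sqrt{2369}}{-3268 + 17130} = \frac{48807 + 2 i \sqrt{2369}}{13862} = \left(48807 + 2 i \sqrt{2369}\right) \frac{1}{13862} = \frac{1683}{478} + \frac{i \sqrt{2369}}{6931}$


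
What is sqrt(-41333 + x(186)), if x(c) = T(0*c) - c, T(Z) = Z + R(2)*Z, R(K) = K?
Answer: I*sqrt(41519) ≈ 203.76*I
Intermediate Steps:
T(Z) = 3*Z (T(Z) = Z + 2*Z = 3*Z)
x(c) = -c (x(c) = 3*(0*c) - c = 3*0 - c = 0 - c = -c)
sqrt(-41333 + x(186)) = sqrt(-41333 - 1*186) = sqrt(-41333 - 186) = sqrt(-41519) = I*sqrt(41519)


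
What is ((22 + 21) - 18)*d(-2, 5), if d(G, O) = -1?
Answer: -25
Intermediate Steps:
((22 + 21) - 18)*d(-2, 5) = ((22 + 21) - 18)*(-1) = (43 - 18)*(-1) = 25*(-1) = -25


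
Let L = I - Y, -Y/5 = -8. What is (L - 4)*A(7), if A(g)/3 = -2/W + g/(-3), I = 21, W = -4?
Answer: 253/2 ≈ 126.50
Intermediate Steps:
Y = 40 (Y = -5*(-8) = 40)
A(g) = 3/2 - g (A(g) = 3*(-2/(-4) + g/(-3)) = 3*(-2*(-1/4) + g*(-1/3)) = 3*(1/2 - g/3) = 3/2 - g)
L = -19 (L = 21 - 1*40 = 21 - 40 = -19)
(L - 4)*A(7) = (-19 - 4)*(3/2 - 1*7) = -23*(3/2 - 7) = -23*(-11/2) = 253/2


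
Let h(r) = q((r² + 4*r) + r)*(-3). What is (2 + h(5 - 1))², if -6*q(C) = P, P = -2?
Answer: 1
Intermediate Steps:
q(C) = ⅓ (q(C) = -⅙*(-2) = ⅓)
h(r) = -1 (h(r) = (⅓)*(-3) = -1)
(2 + h(5 - 1))² = (2 - 1)² = 1² = 1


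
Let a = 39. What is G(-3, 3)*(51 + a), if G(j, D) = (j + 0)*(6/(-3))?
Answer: 540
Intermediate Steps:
G(j, D) = -2*j (G(j, D) = j*(6*(-1/3)) = j*(-2) = -2*j)
G(-3, 3)*(51 + a) = (-2*(-3))*(51 + 39) = 6*90 = 540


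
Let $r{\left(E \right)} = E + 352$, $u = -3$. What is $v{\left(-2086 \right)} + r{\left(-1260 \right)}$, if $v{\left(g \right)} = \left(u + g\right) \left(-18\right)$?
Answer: $36694$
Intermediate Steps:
$r{\left(E \right)} = 352 + E$
$v{\left(g \right)} = 54 - 18 g$ ($v{\left(g \right)} = \left(-3 + g\right) \left(-18\right) = 54 - 18 g$)
$v{\left(-2086 \right)} + r{\left(-1260 \right)} = \left(54 - -37548\right) + \left(352 - 1260\right) = \left(54 + 37548\right) - 908 = 37602 - 908 = 36694$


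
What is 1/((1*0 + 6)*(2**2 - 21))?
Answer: -1/102 ≈ -0.0098039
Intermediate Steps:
1/((1*0 + 6)*(2**2 - 21)) = 1/((0 + 6)*(4 - 21)) = 1/(6*(-17)) = 1/(-102) = -1/102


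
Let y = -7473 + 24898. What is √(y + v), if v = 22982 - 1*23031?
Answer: 4*√1086 ≈ 131.82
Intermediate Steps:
y = 17425
v = -49 (v = 22982 - 23031 = -49)
√(y + v) = √(17425 - 49) = √17376 = 4*√1086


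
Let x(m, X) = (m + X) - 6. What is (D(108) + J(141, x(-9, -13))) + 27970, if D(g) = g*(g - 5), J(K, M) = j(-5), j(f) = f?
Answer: 39089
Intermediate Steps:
x(m, X) = -6 + X + m (x(m, X) = (X + m) - 6 = -6 + X + m)
J(K, M) = -5
D(g) = g*(-5 + g)
(D(108) + J(141, x(-9, -13))) + 27970 = (108*(-5 + 108) - 5) + 27970 = (108*103 - 5) + 27970 = (11124 - 5) + 27970 = 11119 + 27970 = 39089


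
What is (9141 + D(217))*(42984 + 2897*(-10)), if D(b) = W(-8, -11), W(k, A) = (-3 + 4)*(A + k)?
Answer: 127835708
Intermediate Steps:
W(k, A) = A + k (W(k, A) = 1*(A + k) = A + k)
D(b) = -19 (D(b) = -11 - 8 = -19)
(9141 + D(217))*(42984 + 2897*(-10)) = (9141 - 19)*(42984 + 2897*(-10)) = 9122*(42984 - 28970) = 9122*14014 = 127835708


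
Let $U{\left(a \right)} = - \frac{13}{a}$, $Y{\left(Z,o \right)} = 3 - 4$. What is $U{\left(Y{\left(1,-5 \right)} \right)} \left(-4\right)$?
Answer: $-52$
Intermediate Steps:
$Y{\left(Z,o \right)} = -1$ ($Y{\left(Z,o \right)} = 3 - 4 = -1$)
$U{\left(Y{\left(1,-5 \right)} \right)} \left(-4\right) = - \frac{13}{-1} \left(-4\right) = \left(-13\right) \left(-1\right) \left(-4\right) = 13 \left(-4\right) = -52$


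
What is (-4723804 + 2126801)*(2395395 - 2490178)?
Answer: 246151735349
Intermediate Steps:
(-4723804 + 2126801)*(2395395 - 2490178) = -2597003*(-94783) = 246151735349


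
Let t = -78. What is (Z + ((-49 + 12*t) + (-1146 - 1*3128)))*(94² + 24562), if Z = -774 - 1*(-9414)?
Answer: 112918638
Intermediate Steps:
Z = 8640 (Z = -774 + 9414 = 8640)
(Z + ((-49 + 12*t) + (-1146 - 1*3128)))*(94² + 24562) = (8640 + ((-49 + 12*(-78)) + (-1146 - 1*3128)))*(94² + 24562) = (8640 + ((-49 - 936) + (-1146 - 3128)))*(8836 + 24562) = (8640 + (-985 - 4274))*33398 = (8640 - 5259)*33398 = 3381*33398 = 112918638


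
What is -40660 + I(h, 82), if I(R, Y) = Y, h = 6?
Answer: -40578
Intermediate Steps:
-40660 + I(h, 82) = -40660 + 82 = -40578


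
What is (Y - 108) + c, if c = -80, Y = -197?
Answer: -385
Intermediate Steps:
(Y - 108) + c = (-197 - 108) - 80 = -305 - 80 = -385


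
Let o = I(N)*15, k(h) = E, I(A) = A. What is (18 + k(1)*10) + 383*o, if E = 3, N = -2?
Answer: -11442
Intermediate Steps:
k(h) = 3
o = -30 (o = -2*15 = -30)
(18 + k(1)*10) + 383*o = (18 + 3*10) + 383*(-30) = (18 + 30) - 11490 = 48 - 11490 = -11442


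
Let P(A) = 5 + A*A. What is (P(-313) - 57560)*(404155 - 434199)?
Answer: -1214198216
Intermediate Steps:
P(A) = 5 + A²
(P(-313) - 57560)*(404155 - 434199) = ((5 + (-313)²) - 57560)*(404155 - 434199) = ((5 + 97969) - 57560)*(-30044) = (97974 - 57560)*(-30044) = 40414*(-30044) = -1214198216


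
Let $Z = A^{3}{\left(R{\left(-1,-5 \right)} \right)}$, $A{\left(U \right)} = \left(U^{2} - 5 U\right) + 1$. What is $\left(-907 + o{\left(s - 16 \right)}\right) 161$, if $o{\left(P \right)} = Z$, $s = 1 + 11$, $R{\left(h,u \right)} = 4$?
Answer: $-150374$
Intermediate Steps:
$A{\left(U \right)} = 1 + U^{2} - 5 U$
$s = 12$
$Z = -27$ ($Z = \left(1 + 4^{2} - 20\right)^{3} = \left(1 + 16 - 20\right)^{3} = \left(-3\right)^{3} = -27$)
$o{\left(P \right)} = -27$
$\left(-907 + o{\left(s - 16 \right)}\right) 161 = \left(-907 - 27\right) 161 = \left(-934\right) 161 = -150374$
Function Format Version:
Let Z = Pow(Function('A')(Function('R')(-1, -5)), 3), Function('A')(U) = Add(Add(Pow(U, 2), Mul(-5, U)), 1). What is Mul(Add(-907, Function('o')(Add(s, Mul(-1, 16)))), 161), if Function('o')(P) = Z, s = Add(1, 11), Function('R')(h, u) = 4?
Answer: -150374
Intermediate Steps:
Function('A')(U) = Add(1, Pow(U, 2), Mul(-5, U))
s = 12
Z = -27 (Z = Pow(Add(1, Pow(4, 2), Mul(-5, 4)), 3) = Pow(Add(1, 16, -20), 3) = Pow(-3, 3) = -27)
Function('o')(P) = -27
Mul(Add(-907, Function('o')(Add(s, Mul(-1, 16)))), 161) = Mul(Add(-907, -27), 161) = Mul(-934, 161) = -150374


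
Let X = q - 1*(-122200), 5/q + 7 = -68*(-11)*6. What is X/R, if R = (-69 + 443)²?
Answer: 547578205/626784356 ≈ 0.87363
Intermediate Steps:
q = 5/4481 (q = 5/(-7 - 68*(-11)*6) = 5/(-7 + 748*6) = 5/(-7 + 4488) = 5/4481 ≈ 0.0011158)
R = 139876 (R = 374² = 139876)
X = 547578205/4481 (X = 5/4481 - 1*(-122200) = 5/4481 + 122200 = 547578205/4481 ≈ 1.2220e+5)
X/R = (547578205/4481)/139876 = (547578205/4481)*(1/139876) = 547578205/626784356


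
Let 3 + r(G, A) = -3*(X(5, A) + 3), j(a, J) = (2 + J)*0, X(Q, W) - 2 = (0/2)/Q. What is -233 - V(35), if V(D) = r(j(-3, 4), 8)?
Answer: -215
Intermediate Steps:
X(Q, W) = 2 (X(Q, W) = 2 + (0/2)/Q = 2 + (0*(½))/Q = 2 + 0/Q = 2 + 0 = 2)
j(a, J) = 0
r(G, A) = -18 (r(G, A) = -3 - 3*(2 + 3) = -3 - 3*5 = -3 - 15 = -18)
V(D) = -18
-233 - V(35) = -233 - 1*(-18) = -233 + 18 = -215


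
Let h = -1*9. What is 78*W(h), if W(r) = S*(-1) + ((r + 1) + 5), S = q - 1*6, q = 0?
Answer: 234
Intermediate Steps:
h = -9
S = -6 (S = 0 - 1*6 = 0 - 6 = -6)
W(r) = 12 + r (W(r) = -6*(-1) + ((r + 1) + 5) = 6 + ((1 + r) + 5) = 6 + (6 + r) = 12 + r)
78*W(h) = 78*(12 - 9) = 78*3 = 234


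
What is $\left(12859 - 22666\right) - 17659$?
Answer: $-27466$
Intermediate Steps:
$\left(12859 - 22666\right) - 17659 = -9807 - 17659 = -27466$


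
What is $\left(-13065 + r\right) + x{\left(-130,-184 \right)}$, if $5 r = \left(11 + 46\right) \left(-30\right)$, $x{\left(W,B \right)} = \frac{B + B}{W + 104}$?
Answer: $- \frac{174107}{13} \approx -13393.0$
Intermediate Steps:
$x{\left(W,B \right)} = \frac{2 B}{104 + W}$
$r = -342$ ($r = \frac{\left(11 + 46\right) \left(-30\right)}{5} = \frac{57 \left(-30\right)}{5} = \frac{1}{5} \left(-1710\right) = -342$)
$\left(-13065 + r\right) + x{\left(-130,-184 \right)} = \left(-13065 - 342\right) + 2 \left(-184\right) \frac{1}{104 - 130} = -13407 + 2 \left(-184\right) \frac{1}{-26} = -13407 + 2 \left(-184\right) \left(- \frac{1}{26}\right) = -13407 + \frac{184}{13} = - \frac{174107}{13}$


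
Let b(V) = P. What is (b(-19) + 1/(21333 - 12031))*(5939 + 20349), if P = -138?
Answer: -16872624200/4651 ≈ -3.6277e+6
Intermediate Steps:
b(V) = -138
(b(-19) + 1/(21333 - 12031))*(5939 + 20349) = (-138 + 1/(21333 - 12031))*(5939 + 20349) = (-138 + 1/9302)*26288 = -1283675/9302*26288 = -16872624200/4651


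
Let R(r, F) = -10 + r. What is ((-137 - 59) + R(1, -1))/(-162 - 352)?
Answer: 205/514 ≈ 0.39883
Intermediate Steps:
((-137 - 59) + R(1, -1))/(-162 - 352) = ((-137 - 59) + (-10 + 1))/(-162 - 352) = (-196 - 9)/(-514) = -205*(-1/514) = 205/514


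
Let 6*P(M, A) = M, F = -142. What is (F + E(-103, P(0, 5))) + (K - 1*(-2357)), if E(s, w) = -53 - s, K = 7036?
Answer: 9301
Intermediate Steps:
P(M, A) = M/6
(F + E(-103, P(0, 5))) + (K - 1*(-2357)) = (-142 + (-53 - 1*(-103))) + (7036 - 1*(-2357)) = (-142 + (-53 + 103)) + (7036 + 2357) = (-142 + 50) + 9393 = -92 + 9393 = 9301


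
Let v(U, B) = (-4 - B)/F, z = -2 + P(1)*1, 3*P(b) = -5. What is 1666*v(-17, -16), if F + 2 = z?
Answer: -3528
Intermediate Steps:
P(b) = -5/3 (P(b) = (⅓)*(-5) = -5/3)
z = -11/3 (z = -2 - 5/3*1 = -2 - 5/3 = -11/3 ≈ -3.6667)
F = -17/3 (F = -2 - 11/3 = -17/3 ≈ -5.6667)
v(U, B) = 12/17 + 3*B/17 (v(U, B) = (-4 - B)/(-17/3) = (-4 - B)*(-3/17) = 12/17 + 3*B/17)
1666*v(-17, -16) = 1666*(12/17 + (3/17)*(-16)) = 1666*(12/17 - 48/17) = 1666*(-36/17) = -3528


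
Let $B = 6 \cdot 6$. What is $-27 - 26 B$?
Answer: $-963$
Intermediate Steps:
$B = 36$
$-27 - 26 B = -27 - 936 = -963$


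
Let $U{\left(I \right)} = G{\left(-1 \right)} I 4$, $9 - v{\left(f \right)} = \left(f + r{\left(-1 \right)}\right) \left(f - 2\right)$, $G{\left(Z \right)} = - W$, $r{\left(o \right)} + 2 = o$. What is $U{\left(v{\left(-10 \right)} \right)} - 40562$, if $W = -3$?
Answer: $-42326$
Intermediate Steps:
$r{\left(o \right)} = -2 + o$
$G{\left(Z \right)} = 3$ ($G{\left(Z \right)} = \left(-1\right) \left(-3\right) = 3$)
$v{\left(f \right)} = 9 - \left(-3 + f\right) \left(-2 + f\right)$ ($v{\left(f \right)} = 9 - \left(f - 3\right) \left(f - 2\right) = 9 - \left(f - 3\right) \left(-2 + f\right) = 9 - \left(-3 + f\right) \left(-2 + f\right)$)
$U{\left(I \right)} = 12 I$ ($U{\left(I \right)} = 3 I 4 = 12 I$)
$U{\left(v{\left(-10 \right)} \right)} - 40562 = 12 \left(3 - \left(-10\right)^{2} + 5 \left(-10\right)\right) - 40562 = 12 \left(3 - 100 - 50\right) - 40562 = 12 \left(-147\right) - 40562 = -1764 - 40562 = -42326$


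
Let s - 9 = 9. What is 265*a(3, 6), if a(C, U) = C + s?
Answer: 5565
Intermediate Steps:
s = 18 (s = 9 + 9 = 18)
a(C, U) = 18 + C (a(C, U) = C + 18 = 18 + C)
265*a(3, 6) = 265*(18 + 3) = 265*21 = 5565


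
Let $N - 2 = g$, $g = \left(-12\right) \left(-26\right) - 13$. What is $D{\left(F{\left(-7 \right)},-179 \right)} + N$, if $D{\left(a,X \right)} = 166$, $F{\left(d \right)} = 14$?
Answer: $467$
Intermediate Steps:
$g = 299$ ($g = 312 - 13 = 299$)
$N = 301$ ($N = 2 + 299 = 301$)
$D{\left(F{\left(-7 \right)},-179 \right)} + N = 166 + 301 = 467$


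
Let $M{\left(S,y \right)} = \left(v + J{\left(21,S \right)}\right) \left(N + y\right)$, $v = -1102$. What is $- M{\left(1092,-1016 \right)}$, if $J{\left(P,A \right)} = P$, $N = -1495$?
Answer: $-2714391$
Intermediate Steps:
$M{\left(S,y \right)} = 1616095 - 1081 y$ ($M{\left(S,y \right)} = \left(-1102 + 21\right) \left(-1495 + y\right) = - 1081 \left(-1495 + y\right) = 1616095 - 1081 y$)
$- M{\left(1092,-1016 \right)} = - (1616095 - -1098296) = - (1616095 + 1098296) = \left(-1\right) 2714391 = -2714391$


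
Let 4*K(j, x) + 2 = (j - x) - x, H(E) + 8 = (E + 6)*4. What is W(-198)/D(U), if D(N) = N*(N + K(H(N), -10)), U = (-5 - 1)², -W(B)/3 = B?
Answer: 33/161 ≈ 0.20497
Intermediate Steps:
W(B) = -3*B
H(E) = 16 + 4*E (H(E) = -8 + (E + 6)*4 = -8 + (6 + E)*4 = -8 + (24 + 4*E) = 16 + 4*E)
K(j, x) = -½ - x/2 + j/4 (K(j, x) = -½ + ((j - x) - x)/4 = -½ + (j - 2*x)/4 = -½ + (-x/2 + j/4) = -½ - x/2 + j/4)
U = 36 (U = (-6)² = 36)
D(N) = N*(17/2 + 2*N) (D(N) = N*(N + (-½ - ½*(-10) + (16 + 4*N)/4)) = N*(N + (-½ + 5 + (4 + N))) = N*(N + (17/2 + N)) = N*(17/2 + 2*N))
W(-198)/D(U) = (-3*(-198))/(((½)*36*(17 + 4*36))) = 594/(((½)*36*(17 + 144))) = 594/(((½)*36*161)) = 594/2898 = 594*(1/2898) = 33/161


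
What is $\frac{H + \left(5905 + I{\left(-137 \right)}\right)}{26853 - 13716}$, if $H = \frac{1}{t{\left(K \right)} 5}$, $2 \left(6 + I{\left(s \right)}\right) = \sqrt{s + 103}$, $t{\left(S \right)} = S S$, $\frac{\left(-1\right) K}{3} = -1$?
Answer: $\frac{265456}{591165} + \frac{i \sqrt{34}}{26274} \approx 0.44904 + 0.00022193 i$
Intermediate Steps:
$K = 3$ ($K = \left(-3\right) \left(-1\right) = 3$)
$t{\left(S \right)} = S^{2}$
$I{\left(s \right)} = -6 + \frac{\sqrt{103 + s}}{2}$ ($I{\left(s \right)} = -6 + \frac{\sqrt{s + 103}}{2} = -6 + \frac{\sqrt{103 + s}}{2}$)
$H = \frac{1}{45}$ ($H = \frac{1}{3^{2} \cdot 5} = \frac{1}{9 \cdot 5} = \frac{1}{45} \approx 0.022222$)
$\frac{H + \left(5905 + I{\left(-137 \right)}\right)}{26853 - 13716} = \frac{\frac{1}{45} + \left(5905 - \left(6 - \frac{\sqrt{103 - 137}}{2}\right)\right)}{26853 - 13716} = \frac{\frac{1}{45} + \left(5905 - \left(6 - \frac{\sqrt{-34}}{2}\right)\right)}{13137} = \left(\frac{1}{45} + \left(5905 - \left(6 - \frac{i \sqrt{34}}{2}\right)\right)\right) \frac{1}{13137} = \left(\frac{1}{45} + \left(5899 + \frac{i \sqrt{34}}{2}\right)\right) \frac{1}{13137} = \left(\frac{265456}{45} + \frac{i \sqrt{34}}{2}\right) \frac{1}{13137} = \frac{265456}{591165} + \frac{i \sqrt{34}}{26274}$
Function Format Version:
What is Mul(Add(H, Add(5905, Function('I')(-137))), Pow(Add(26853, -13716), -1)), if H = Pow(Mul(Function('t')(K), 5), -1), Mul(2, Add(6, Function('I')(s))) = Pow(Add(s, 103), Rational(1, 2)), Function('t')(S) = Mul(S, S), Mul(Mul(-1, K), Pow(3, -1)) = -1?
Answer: Add(Rational(265456, 591165), Mul(Rational(1, 26274), I, Pow(34, Rational(1, 2)))) ≈ Add(0.44904, Mul(0.00022193, I))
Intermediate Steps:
K = 3 (K = Mul(-3, -1) = 3)
Function('t')(S) = Pow(S, 2)
Function('I')(s) = Add(-6, Mul(Rational(1, 2), Pow(Add(103, s), Rational(1, 2)))) (Function('I')(s) = Add(-6, Mul(Rational(1, 2), Pow(Add(s, 103), Rational(1, 2)))) = Add(-6, Mul(Rational(1, 2), Pow(Add(103, s), Rational(1, 2)))))
H = Rational(1, 45) (H = Pow(Mul(Pow(3, 2), 5), -1) = Pow(Mul(9, 5), -1) = Pow(45, -1) = Rational(1, 45) ≈ 0.022222)
Mul(Add(H, Add(5905, Function('I')(-137))), Pow(Add(26853, -13716), -1)) = Mul(Add(Rational(1, 45), Add(5905, Add(-6, Mul(Rational(1, 2), Pow(Add(103, -137), Rational(1, 2)))))), Pow(Add(26853, -13716), -1)) = Mul(Add(Rational(1, 45), Add(5905, Add(-6, Mul(Rational(1, 2), Pow(-34, Rational(1, 2)))))), Pow(13137, -1)) = Mul(Add(Rational(1, 45), Add(5905, Add(-6, Mul(Rational(1, 2), Mul(I, Pow(34, Rational(1, 2))))))), Rational(1, 13137)) = Mul(Add(Rational(1, 45), Add(5905, Add(-6, Mul(Rational(1, 2), I, Pow(34, Rational(1, 2)))))), Rational(1, 13137)) = Mul(Add(Rational(1, 45), Add(5899, Mul(Rational(1, 2), I, Pow(34, Rational(1, 2))))), Rational(1, 13137)) = Mul(Add(Rational(265456, 45), Mul(Rational(1, 2), I, Pow(34, Rational(1, 2)))), Rational(1, 13137)) = Add(Rational(265456, 591165), Mul(Rational(1, 26274), I, Pow(34, Rational(1, 2))))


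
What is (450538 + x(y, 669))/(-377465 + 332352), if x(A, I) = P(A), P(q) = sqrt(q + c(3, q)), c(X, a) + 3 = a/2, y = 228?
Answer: -450538/45113 - sqrt(339)/45113 ≈ -9.9873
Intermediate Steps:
c(X, a) = -3 + a/2
P(q) = sqrt(-3 + 3*q/2) (P(q) = sqrt(q + (-3 + q/2)) = sqrt(-3 + 3*q/2))
x(A, I) = sqrt(-12 + 6*A)/2
(450538 + x(y, 669))/(-377465 + 332352) = (450538 + sqrt(-12 + 6*228)/2)/(-377465 + 332352) = (450538 + sqrt(-12 + 1368)/2)/(-45113) = (450538 + sqrt(1356)/2)*(-1/45113) = (450538 + (2*sqrt(339))/2)*(-1/45113) = (450538 + sqrt(339))*(-1/45113) = -450538/45113 - sqrt(339)/45113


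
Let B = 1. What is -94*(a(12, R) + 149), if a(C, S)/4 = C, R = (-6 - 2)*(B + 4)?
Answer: -18518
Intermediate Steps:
R = -40 (R = (-6 - 2)*(1 + 4) = -8*5 = -40)
a(C, S) = 4*C
-94*(a(12, R) + 149) = -94*(4*12 + 149) = -94*(48 + 149) = -94*197 = -18518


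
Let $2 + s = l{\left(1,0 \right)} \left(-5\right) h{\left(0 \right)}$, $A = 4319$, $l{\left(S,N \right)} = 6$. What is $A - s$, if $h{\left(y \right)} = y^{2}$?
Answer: $4321$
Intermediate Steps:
$s = -2$ ($s = -2 + 6 \left(-5\right) 0^{2} = -2 - 0 = -2 + 0 = -2$)
$A - s = 4319 - -2 = 4319 + 2 = 4321$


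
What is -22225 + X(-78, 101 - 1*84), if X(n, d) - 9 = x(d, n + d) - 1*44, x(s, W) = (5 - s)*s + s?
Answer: -22447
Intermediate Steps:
x(s, W) = s + s*(5 - s) (x(s, W) = s*(5 - s) + s = s + s*(5 - s))
X(n, d) = -35 + d*(6 - d) (X(n, d) = 9 + (d*(6 - d) - 1*44) = 9 + (d*(6 - d) - 44) = 9 + (-44 + d*(6 - d)) = -35 + d*(6 - d))
-22225 + X(-78, 101 - 1*84) = -22225 + (-35 - (101 - 1*84)*(-6 + (101 - 1*84))) = -22225 + (-35 - (101 - 84)*(-6 + (101 - 84))) = -22225 + (-35 - 1*17*(-6 + 17)) = -22225 + (-35 - 1*17*11) = -22225 + (-35 - 187) = -22225 - 222 = -22447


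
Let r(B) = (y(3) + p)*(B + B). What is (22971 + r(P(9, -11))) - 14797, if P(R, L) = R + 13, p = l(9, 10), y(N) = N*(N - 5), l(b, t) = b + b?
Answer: 8702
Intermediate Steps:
l(b, t) = 2*b
y(N) = N*(-5 + N)
p = 18 (p = 2*9 = 18)
P(R, L) = 13 + R
r(B) = 24*B (r(B) = (3*(-5 + 3) + 18)*(B + B) = (3*(-2) + 18)*(2*B) = (-6 + 18)*(2*B) = 12*(2*B) = 24*B)
(22971 + r(P(9, -11))) - 14797 = (22971 + 24*(13 + 9)) - 14797 = (22971 + 24*22) - 14797 = (22971 + 528) - 14797 = 23499 - 14797 = 8702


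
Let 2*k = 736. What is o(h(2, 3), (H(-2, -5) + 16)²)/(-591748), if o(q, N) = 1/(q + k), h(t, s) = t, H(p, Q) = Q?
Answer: -1/218946760 ≈ -4.5673e-9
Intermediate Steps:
k = 368 (k = (½)*736 = 368)
o(q, N) = 1/(368 + q) (o(q, N) = 1/(q + 368) = 1/(368 + q))
o(h(2, 3), (H(-2, -5) + 16)²)/(-591748) = 1/((368 + 2)*(-591748)) = -1/591748/370 = (1/370)*(-1/591748) = -1/218946760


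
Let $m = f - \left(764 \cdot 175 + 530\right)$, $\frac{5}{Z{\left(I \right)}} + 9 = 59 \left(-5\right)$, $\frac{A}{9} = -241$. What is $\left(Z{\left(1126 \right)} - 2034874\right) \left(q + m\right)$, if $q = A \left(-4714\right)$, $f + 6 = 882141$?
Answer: $- \frac{6787651084943271}{304} \approx -2.2328 \cdot 10^{13}$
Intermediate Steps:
$f = 882135$ ($f = -6 + 882141 = 882135$)
$A = -2169$ ($A = 9 \left(-241\right) = -2169$)
$Z{\left(I \right)} = - \frac{5}{304}$ ($Z{\left(I \right)} = \frac{5}{-9 + 59 \left(-5\right)} = \frac{5}{-9 - 295} = \frac{5}{-304} = 5 \left(- \frac{1}{304}\right) = - \frac{5}{304}$)
$q = 10224666$ ($q = \left(-2169\right) \left(-4714\right) = 10224666$)
$m = 747905$ ($m = 882135 - \left(764 \cdot 175 + 530\right) = 882135 - \left(133700 + 530\right) = 882135 - 134230 = 747905$)
$\left(Z{\left(1126 \right)} - 2034874\right) \left(q + m\right) = \left(- \frac{5}{304} - 2034874\right) \left(10224666 + 747905\right) = \left(- \frac{618601701}{304}\right) 10972571 = - \frac{6787651084943271}{304}$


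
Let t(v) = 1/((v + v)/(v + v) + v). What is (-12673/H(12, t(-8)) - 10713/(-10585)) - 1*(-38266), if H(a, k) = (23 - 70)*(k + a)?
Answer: 1581063721958/41292085 ≈ 38290.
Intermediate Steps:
t(v) = 1/(1 + v) (t(v) = 1/((2*v)/((2*v)) + v) = 1/((2*v)*(1/(2*v)) + v) = 1/(1 + v))
H(a, k) = -47*a - 47*k (H(a, k) = -47*(a + k) = -47*a - 47*k)
(-12673/H(12, t(-8)) - 10713/(-10585)) - 1*(-38266) = (-12673/(-47*12 - 47/(1 - 8)) - 10713/(-10585)) - 1*(-38266) = (-12673/(-564 - 47/(-7)) - 10713*(-1/10585)) + 38266 = (-12673/(-564 - 47*(-⅐)) + 10713/10585) + 38266 = (-12673/(-564 + 47/7) + 10713/10585) + 38266 = (-12673/(-3901/7) + 10713/10585) + 38266 = (-12673*(-7/3901) + 10713/10585) + 38266 = (88711/3901 + 10713/10585) + 38266 = 980797348/41292085 + 38266 = 1581063721958/41292085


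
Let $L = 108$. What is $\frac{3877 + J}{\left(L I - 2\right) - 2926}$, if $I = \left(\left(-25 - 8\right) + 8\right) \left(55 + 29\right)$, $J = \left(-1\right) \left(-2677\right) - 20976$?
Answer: $\frac{7211}{114864} \approx 0.062779$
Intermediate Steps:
$J = -18299$ ($J = 2677 - 20976 = -18299$)
$I = -2100$ ($I = \left(\left(-25 - 8\right) + 8\right) 84 = \left(-33 + 8\right) 84 = \left(-25\right) 84 = -2100$)
$\frac{3877 + J}{\left(L I - 2\right) - 2926} = \frac{3877 - 18299}{\left(108 \left(-2100\right) - 2\right) - 2926} = - \frac{14422}{\left(-226800 - 2\right) - 2926} = - \frac{14422}{-226802 - 2926} = - \frac{14422}{-229728} = \left(-14422\right) \left(- \frac{1}{229728}\right) = \frac{7211}{114864}$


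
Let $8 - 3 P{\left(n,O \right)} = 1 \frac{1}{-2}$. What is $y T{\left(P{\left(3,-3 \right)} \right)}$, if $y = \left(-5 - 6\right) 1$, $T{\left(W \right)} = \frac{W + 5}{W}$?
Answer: $- \frac{517}{17} \approx -30.412$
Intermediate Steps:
$P{\left(n,O \right)} = \frac{17}{6}$ ($P{\left(n,O \right)} = \frac{8}{3} - \frac{1 \frac{1}{-2}}{3} = \frac{8}{3} - \frac{1 \left(- \frac{1}{2}\right)}{3} = \frac{8}{3} - - \frac{1}{6} = \frac{8}{3} + \frac{1}{6} = \frac{17}{6}$)
$T{\left(W \right)} = \frac{5 + W}{W}$
$y = -11$ ($y = \left(-5 - 6\right) 1 = \left(-11\right) 1 = -11$)
$y T{\left(P{\left(3,-3 \right)} \right)} = - 11 \frac{5 + \frac{17}{6}}{\frac{17}{6}} = - 11 \cdot \frac{6}{17} \cdot \frac{47}{6} = \left(-11\right) \frac{47}{17} = - \frac{517}{17}$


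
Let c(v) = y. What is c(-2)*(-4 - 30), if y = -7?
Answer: 238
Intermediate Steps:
c(v) = -7
c(-2)*(-4 - 30) = -7*(-4 - 30) = -7*(-34) = 238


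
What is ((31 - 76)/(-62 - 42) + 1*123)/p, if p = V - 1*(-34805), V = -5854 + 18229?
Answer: 12837/4906720 ≈ 0.0026162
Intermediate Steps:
V = 12375
p = 47180 (p = 12375 - 1*(-34805) = 12375 + 34805 = 47180)
((31 - 76)/(-62 - 42) + 1*123)/p = ((31 - 76)/(-62 - 42) + 1*123)/47180 = (-45/(-104) + 123)*(1/47180) = (-45*(-1/104) + 123)*(1/47180) = (45/104 + 123)*(1/47180) = (12837/104)*(1/47180) = 12837/4906720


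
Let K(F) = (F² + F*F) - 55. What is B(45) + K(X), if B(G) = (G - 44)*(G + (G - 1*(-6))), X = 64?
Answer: 8233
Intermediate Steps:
K(F) = -55 + 2*F² (K(F) = (F² + F²) - 55 = 2*F² - 55 = -55 + 2*F²)
B(G) = (-44 + G)*(6 + 2*G) (B(G) = (-44 + G)*(G + (G + 6)) = (-44 + G)*(G + (6 + G)) = (-44 + G)*(6 + 2*G))
B(45) + K(X) = (-264 - 82*45 + 2*45²) + (-55 + 2*64²) = (-264 - 3690 + 2*2025) + (-55 + 2*4096) = (-264 - 3690 + 4050) + (-55 + 8192) = 96 + 8137 = 8233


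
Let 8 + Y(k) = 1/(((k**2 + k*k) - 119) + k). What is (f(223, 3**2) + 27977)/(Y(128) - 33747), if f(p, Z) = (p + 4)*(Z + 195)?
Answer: -2434839445/1106387634 ≈ -2.2007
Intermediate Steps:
Y(k) = -8 + 1/(-119 + k + 2*k**2) (Y(k) = -8 + 1/(((k**2 + k*k) - 119) + k) = -8 + 1/(((k**2 + k**2) - 119) + k) = -8 + 1/((2*k**2 - 119) + k) = -8 + 1/((-119 + 2*k**2) + k) = -8 + 1/(-119 + k + 2*k**2))
f(p, Z) = (4 + p)*(195 + Z)
(f(223, 3**2) + 27977)/(Y(128) - 33747) = ((780 + 4*3**2 + 195*223 + 3**2*223) + 27977)/((953 - 16*128**2 - 8*128)/(-119 + 128 + 2*128**2) - 33747) = ((780 + 4*9 + 43485 + 9*223) + 27977)/((953 - 16*16384 - 1024)/(-119 + 128 + 2*16384) - 33747) = ((780 + 36 + 43485 + 2007) + 27977)/((953 - 262144 - 1024)/(-119 + 128 + 32768) - 33747) = (46308 + 27977)/(-262215/32777 - 33747) = 74285/((1/32777)*(-262215) - 33747) = 74285/(-262215/32777 - 33747) = 74285/(-1106387634/32777) = 74285*(-32777/1106387634) = -2434839445/1106387634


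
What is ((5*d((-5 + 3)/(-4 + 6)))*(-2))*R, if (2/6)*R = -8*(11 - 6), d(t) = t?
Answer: -1200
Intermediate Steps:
R = -120 (R = 3*(-8*(11 - 6)) = 3*(-8*5) = 3*(-40) = -120)
((5*d((-5 + 3)/(-4 + 6)))*(-2))*R = ((5*((-5 + 3)/(-4 + 6)))*(-2))*(-120) = ((5*(-2/2))*(-2))*(-120) = ((5*(-2*1/2))*(-2))*(-120) = ((5*(-1))*(-2))*(-120) = -5*(-2)*(-120) = 10*(-120) = -1200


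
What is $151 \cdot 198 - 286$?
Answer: $29612$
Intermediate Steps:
$151 \cdot 198 - 286 = 29898 - 286 = 29612$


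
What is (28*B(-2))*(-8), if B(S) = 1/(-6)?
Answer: 112/3 ≈ 37.333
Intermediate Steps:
B(S) = -⅙
(28*B(-2))*(-8) = (28*(-⅙))*(-8) = -14/3*(-8) = 112/3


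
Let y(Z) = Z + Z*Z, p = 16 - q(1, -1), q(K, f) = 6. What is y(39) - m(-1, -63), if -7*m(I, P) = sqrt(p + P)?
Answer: 1560 + I*sqrt(53)/7 ≈ 1560.0 + 1.04*I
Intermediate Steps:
p = 10 (p = 16 - 1*6 = 16 - 6 = 10)
y(Z) = Z + Z**2
m(I, P) = -sqrt(10 + P)/7
y(39) - m(-1, -63) = 39*(1 + 39) - (-1)*sqrt(10 - 63)/7 = 39*40 - (-1)*sqrt(-53)/7 = 1560 - (-1)*I*sqrt(53)/7 = 1560 + I*sqrt(53)/7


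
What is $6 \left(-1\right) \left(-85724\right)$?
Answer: $514344$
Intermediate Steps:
$6 \left(-1\right) \left(-85724\right) = \left(-6\right) \left(-85724\right) = 514344$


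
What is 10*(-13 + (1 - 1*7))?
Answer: -190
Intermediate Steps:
10*(-13 + (1 - 1*7)) = 10*(-13 + (1 - 7)) = 10*(-13 - 6) = 10*(-19) = -190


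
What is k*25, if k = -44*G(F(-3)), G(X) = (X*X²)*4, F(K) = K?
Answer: 118800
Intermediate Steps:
G(X) = 4*X³ (G(X) = X³*4 = 4*X³)
k = 4752 (k = -176*(-3)³ = -176*(-27) = -44*(-108) = 4752)
k*25 = 4752*25 = 118800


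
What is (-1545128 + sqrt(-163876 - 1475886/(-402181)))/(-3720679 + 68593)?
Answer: 772564/1826043 - I*sqrt(26506276790458270)/1468799599566 ≈ 0.42308 - 0.00011084*I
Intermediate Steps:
(-1545128 + sqrt(-163876 - 1475886/(-402181)))/(-3720679 + 68593) = (-1545128 + sqrt(-163876 - 1475886*(-1/402181)))/(-3652086) = (-1545128 + sqrt(-163876 + 1475886/402181))*(-1/3652086) = (-1545128 + sqrt(-65906337670/402181))*(-1/3652086) = (-1545128 + I*sqrt(26506276790458270)/402181)*(-1/3652086) = 772564/1826043 - I*sqrt(26506276790458270)/1468799599566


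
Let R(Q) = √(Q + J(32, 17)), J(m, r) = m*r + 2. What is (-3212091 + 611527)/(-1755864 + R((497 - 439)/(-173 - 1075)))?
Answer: 2849331705352704/1923828432832829 + 52011280*√531453/1923828432832829 ≈ 1.4811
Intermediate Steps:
J(m, r) = 2 + m*r
R(Q) = √(546 + Q) (R(Q) = √(Q + (2 + 32*17)) = √(Q + (2 + 544)) = √(Q + 546) = √(546 + Q))
(-3212091 + 611527)/(-1755864 + R((497 - 439)/(-173 - 1075))) = (-3212091 + 611527)/(-1755864 + √(546 + (497 - 439)/(-173 - 1075))) = -2600564/(-1755864 + √(546 + 58/(-1248))) = -2600564/(-1755864 + √(546 + 58*(-1/1248))) = -2600564/(-1755864 + √(546 - 29/624)) = -2600564/(-1755864 + √(340675/624)) = -2600564/(-1755864 + 5*√531453/156)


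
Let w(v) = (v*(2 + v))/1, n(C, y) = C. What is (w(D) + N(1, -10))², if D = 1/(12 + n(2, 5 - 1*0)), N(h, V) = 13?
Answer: 6640929/38416 ≈ 172.87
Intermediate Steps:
D = 1/14 (D = 1/(12 + 2) = 1/14 ≈ 0.071429)
w(v) = v*(2 + v) (w(v) = (v*(2 + v))*1 = v*(2 + v))
(w(D) + N(1, -10))² = ((2 + 1/14)/14 + 13)² = ((1/14)*(29/14) + 13)² = (29/196 + 13)² = (2577/196)² = 6640929/38416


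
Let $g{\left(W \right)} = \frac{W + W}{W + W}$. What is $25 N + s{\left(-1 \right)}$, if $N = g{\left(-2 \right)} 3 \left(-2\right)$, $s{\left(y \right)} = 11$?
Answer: $-139$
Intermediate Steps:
$g{\left(W \right)} = 1$ ($g{\left(W \right)} = \frac{2 W}{2 W} = 2 W \frac{1}{2 W} = 1$)
$N = -6$ ($N = 1 \cdot 3 \left(-2\right) = 3 \left(-2\right) = -6$)
$25 N + s{\left(-1 \right)} = 25 \left(-6\right) + 11 = -150 + 11 = -139$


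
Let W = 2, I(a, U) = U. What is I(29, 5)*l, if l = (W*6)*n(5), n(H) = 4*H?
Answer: 1200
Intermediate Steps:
l = 240 (l = (2*6)*(4*5) = 12*20 = 240)
I(29, 5)*l = 5*240 = 1200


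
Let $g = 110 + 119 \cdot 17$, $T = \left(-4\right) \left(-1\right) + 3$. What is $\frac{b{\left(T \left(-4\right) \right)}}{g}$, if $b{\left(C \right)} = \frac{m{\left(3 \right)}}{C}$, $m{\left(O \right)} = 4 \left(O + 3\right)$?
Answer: $- \frac{2}{4977} \approx -0.00040185$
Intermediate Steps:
$m{\left(O \right)} = 12 + 4 O$ ($m{\left(O \right)} = 4 \left(3 + O\right) = 12 + 4 O$)
$T = 7$ ($T = 4 + 3 = 7$)
$b{\left(C \right)} = \frac{24}{C}$ ($b{\left(C \right)} = \frac{12 + 4 \cdot 3}{C} = \frac{12 + 12}{C} = \frac{24}{C}$)
$g = 2133$ ($g = 110 + 2023 = 2133$)
$\frac{b{\left(T \left(-4\right) \right)}}{g} = \frac{24 \frac{1}{7 \left(-4\right)}}{2133} = \frac{24}{-28} \cdot \frac{1}{2133} = 24 \left(- \frac{1}{28}\right) \frac{1}{2133} = \left(- \frac{6}{7}\right) \frac{1}{2133} = - \frac{2}{4977}$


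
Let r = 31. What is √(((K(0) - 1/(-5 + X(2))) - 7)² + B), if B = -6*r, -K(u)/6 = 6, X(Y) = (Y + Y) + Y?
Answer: 5*√70 ≈ 41.833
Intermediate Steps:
X(Y) = 3*Y (X(Y) = 2*Y + Y = 3*Y)
K(u) = -36 (K(u) = -6*6 = -36)
B = -186 (B = -6*31 = -186)
√(((K(0) - 1/(-5 + X(2))) - 7)² + B) = √(((-36 - 1/(-5 + 3*2)) - 7)² - 186) = √(((-36 - 1/(-5 + 6)) - 7)² - 186) = √(((-36 - 1/1) - 7)² - 186) = √(((-36 - 1*1) - 7)² - 186) = √(((-36 - 1) - 7)² - 186) = √((-37 - 7)² - 186) = √((-44)² - 186) = √(1936 - 186) = √1750 = 5*√70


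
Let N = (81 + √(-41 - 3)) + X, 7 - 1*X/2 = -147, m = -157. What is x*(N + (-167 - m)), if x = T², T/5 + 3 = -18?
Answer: 4178475 + 22050*I*√11 ≈ 4.1785e+6 + 73132.0*I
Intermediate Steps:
X = 308 (X = 14 - 2*(-147) = 14 + 294 = 308)
T = -105 (T = -15 + 5*(-18) = -15 - 90 = -105)
N = 389 + 2*I*√11 (N = (81 + √(-41 - 3)) + 308 = (81 + √(-44)) + 308 = (81 + 2*I*√11) + 308 = 389 + 2*I*√11 ≈ 389.0 + 6.6332*I)
x = 11025 (x = (-105)² = 11025)
x*(N + (-167 - m)) = 11025*((389 + 2*I*√11) + (-167 - 1*(-157))) = 11025*((389 + 2*I*√11) + (-167 + 157)) = 11025*((389 + 2*I*√11) - 10) = 11025*(379 + 2*I*√11) = 4178475 + 22050*I*√11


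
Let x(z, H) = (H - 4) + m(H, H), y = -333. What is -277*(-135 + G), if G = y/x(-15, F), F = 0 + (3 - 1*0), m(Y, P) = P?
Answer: 167031/2 ≈ 83516.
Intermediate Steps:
F = 3 (F = 0 + (3 + 0) = 0 + 3 = 3)
x(z, H) = -4 + 2*H (x(z, H) = (H - 4) + H = (-4 + H) + H = -4 + 2*H)
G = -333/2 (G = -333/(-4 + 2*3) = -333/(-4 + 6) = -333/2 ≈ -166.50)
-277*(-135 + G) = -277*(-135 - 333/2) = -277*(-603/2) = 167031/2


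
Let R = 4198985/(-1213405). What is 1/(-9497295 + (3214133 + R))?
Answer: -242681/1524804877119 ≈ -1.5916e-7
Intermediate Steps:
R = -839797/242681 (R = 4198985*(-1/1213405) = -839797/242681 ≈ -3.4605)
1/(-9497295 + (3214133 + R)) = 1/(-9497295 + (3214133 - 839797/242681)) = 1/(-9497295 + 780008170776/242681) = 1/(-1524804877119/242681) = -242681/1524804877119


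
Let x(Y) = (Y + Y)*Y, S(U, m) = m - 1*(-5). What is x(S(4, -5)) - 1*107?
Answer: -107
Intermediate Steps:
S(U, m) = 5 + m (S(U, m) = m + 5 = 5 + m)
x(Y) = 2*Y² (x(Y) = (2*Y)*Y = 2*Y²)
x(S(4, -5)) - 1*107 = 2*(5 - 5)² - 1*107 = 2*0² - 107 = 2*0 - 107 = 0 - 107 = -107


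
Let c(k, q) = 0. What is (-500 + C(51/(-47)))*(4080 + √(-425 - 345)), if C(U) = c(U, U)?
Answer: -2040000 - 500*I*√770 ≈ -2.04e+6 - 13874.0*I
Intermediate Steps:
C(U) = 0
(-500 + C(51/(-47)))*(4080 + √(-425 - 345)) = (-500 + 0)*(4080 + √(-425 - 345)) = -500*(4080 + √(-770)) = -500*(4080 + I*√770) = -2040000 - 500*I*√770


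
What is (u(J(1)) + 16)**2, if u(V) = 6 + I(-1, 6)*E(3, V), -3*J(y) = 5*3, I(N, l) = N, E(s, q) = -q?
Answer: 289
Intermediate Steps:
J(y) = -5 (J(y) = -5*3/3 = -1/3*15 = -5)
u(V) = 6 + V (u(V) = 6 - (-1)*V = 6 + V)
(u(J(1)) + 16)**2 = ((6 - 5) + 16)**2 = (1 + 16)**2 = 17**2 = 289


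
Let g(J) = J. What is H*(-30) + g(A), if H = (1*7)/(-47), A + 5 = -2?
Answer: -119/47 ≈ -2.5319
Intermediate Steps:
A = -7 (A = -5 - 2 = -7)
H = -7/47 (H = 7*(-1/47) = -7/47 ≈ -0.14894)
H*(-30) + g(A) = -7/47*(-30) - 7 = 210/47 - 7 = -119/47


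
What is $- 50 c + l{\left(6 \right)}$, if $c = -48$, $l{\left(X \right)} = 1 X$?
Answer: $2406$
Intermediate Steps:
$l{\left(X \right)} = X$
$- 50 c + l{\left(6 \right)} = \left(-50\right) \left(-48\right) + 6 = 2400 + 6 = 2406$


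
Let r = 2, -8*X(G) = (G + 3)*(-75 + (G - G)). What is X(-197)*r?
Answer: -7275/2 ≈ -3637.5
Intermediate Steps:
X(G) = 225/8 + 75*G/8 (X(G) = -(G + 3)*(-75 + (G - G))/8 = -(3 + G)*(-75 + 0)/8 = -(3 + G)*(-75)/8 = -(-225 - 75*G)/8 = 225/8 + 75*G/8)
X(-197)*r = (225/8 + (75/8)*(-197))*2 = (225/8 - 14775/8)*2 = -7275/4*2 = -7275/2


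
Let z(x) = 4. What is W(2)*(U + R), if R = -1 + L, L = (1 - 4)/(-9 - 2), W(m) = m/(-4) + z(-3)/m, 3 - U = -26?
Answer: 933/22 ≈ 42.409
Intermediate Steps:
U = 29 (U = 3 - 1*(-26) = 3 + 26 = 29)
W(m) = 4/m - m/4 (W(m) = m/(-4) + 4/m = m*(-¼) + 4/m = -m/4 + 4/m = 4/m - m/4)
L = 3/11 (L = -3/(-11) = -3*(-1/11) = 3/11 ≈ 0.27273)
R = -8/11 (R = -1 + 3/11 = -8/11 ≈ -0.72727)
W(2)*(U + R) = (4/2 - ¼*2)*(29 - 8/11) = (4*(½) - ½)*(311/11) = (2 - ½)*(311/11) = (3/2)*(311/11) = 933/22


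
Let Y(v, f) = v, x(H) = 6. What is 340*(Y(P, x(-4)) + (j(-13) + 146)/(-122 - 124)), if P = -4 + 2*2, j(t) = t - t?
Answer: -24820/123 ≈ -201.79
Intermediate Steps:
j(t) = 0
P = 0 (P = -4 + 4 = 0)
340*(Y(P, x(-4)) + (j(-13) + 146)/(-122 - 124)) = 340*(0 + (0 + 146)/(-122 - 124)) = 340*(0 + 146/(-246)) = 340*(0 + 146*(-1/246)) = 340*(0 - 73/123) = 340*(-73/123) = -24820/123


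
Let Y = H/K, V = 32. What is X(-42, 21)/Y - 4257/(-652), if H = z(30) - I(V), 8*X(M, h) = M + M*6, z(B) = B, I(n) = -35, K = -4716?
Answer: 113276781/42380 ≈ 2672.9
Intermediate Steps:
X(M, h) = 7*M/8 (X(M, h) = (M + M*6)/8 = (M + 6*M)/8 = (7*M)/8 = 7*M/8)
H = 65 (H = 30 - 1*(-35) = 30 + 35 = 65)
Y = -65/4716 (Y = 65/(-4716) = 65*(-1/4716) = -65/4716 ≈ -0.013783)
X(-42, 21)/Y - 4257/(-652) = ((7/8)*(-42))/(-65/4716) - 4257/(-652) = -147/4*(-4716/65) - 4257*(-1/652) = 173313/65 + 4257/652 = 113276781/42380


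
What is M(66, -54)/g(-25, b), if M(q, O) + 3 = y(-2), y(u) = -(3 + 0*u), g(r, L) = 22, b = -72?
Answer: -3/11 ≈ -0.27273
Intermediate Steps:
y(u) = -3 (y(u) = -(3 + 0) = -1*3 = -3)
M(q, O) = -6 (M(q, O) = -3 - 3 = -6)
M(66, -54)/g(-25, b) = -6/22 = -6*1/22 = -3/11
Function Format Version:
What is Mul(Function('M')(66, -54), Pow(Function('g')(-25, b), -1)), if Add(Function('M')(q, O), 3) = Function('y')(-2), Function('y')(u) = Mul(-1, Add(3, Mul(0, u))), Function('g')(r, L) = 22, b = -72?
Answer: Rational(-3, 11) ≈ -0.27273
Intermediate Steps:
Function('y')(u) = -3 (Function('y')(u) = Mul(-1, Add(3, 0)) = Mul(-1, 3) = -3)
Function('M')(q, O) = -6 (Function('M')(q, O) = Add(-3, -3) = -6)
Mul(Function('M')(66, -54), Pow(Function('g')(-25, b), -1)) = Mul(-6, Pow(22, -1)) = Mul(-6, Rational(1, 22)) = Rational(-3, 11)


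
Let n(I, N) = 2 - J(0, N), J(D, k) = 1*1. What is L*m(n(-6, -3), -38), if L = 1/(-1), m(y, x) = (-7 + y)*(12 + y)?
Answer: 78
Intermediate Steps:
J(D, k) = 1
n(I, N) = 1 (n(I, N) = 2 - 1*1 = 2 - 1 = 1)
L = -1
L*m(n(-6, -3), -38) = -(-84 + 1² + 5*1) = -(-84 + 1 + 5) = -1*(-78) = 78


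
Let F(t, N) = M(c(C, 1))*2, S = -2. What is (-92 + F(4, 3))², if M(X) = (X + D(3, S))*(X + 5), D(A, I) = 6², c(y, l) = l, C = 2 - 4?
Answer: 123904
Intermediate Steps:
C = -2
D(A, I) = 36
M(X) = (5 + X)*(36 + X) (M(X) = (X + 36)*(X + 5) = (36 + X)*(5 + X) = (5 + X)*(36 + X))
F(t, N) = 444 (F(t, N) = (180 + 1² + 41*1)*2 = (180 + 1 + 41)*2 = 222*2 = 444)
(-92 + F(4, 3))² = (-92 + 444)² = 352² = 123904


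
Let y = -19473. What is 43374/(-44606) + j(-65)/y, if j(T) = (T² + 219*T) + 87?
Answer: -200998282/434306319 ≈ -0.46280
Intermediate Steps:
j(T) = 87 + T² + 219*T
43374/(-44606) + j(-65)/y = 43374/(-44606) + (87 + (-65)² + 219*(-65))/(-19473) = 43374*(-1/44606) + (87 + 4225 - 14235)*(-1/19473) = -21687/22303 - 9923*(-1/19473) = -21687/22303 + 9923/19473 = -200998282/434306319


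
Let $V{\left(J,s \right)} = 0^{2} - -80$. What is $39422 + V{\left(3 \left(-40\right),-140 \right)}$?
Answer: $39502$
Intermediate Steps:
$V{\left(J,s \right)} = 80$ ($V{\left(J,s \right)} = 0 + 80 = 80$)
$39422 + V{\left(3 \left(-40\right),-140 \right)} = 39422 + 80 = 39502$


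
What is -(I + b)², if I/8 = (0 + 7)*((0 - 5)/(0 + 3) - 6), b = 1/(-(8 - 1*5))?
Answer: -1661521/9 ≈ -1.8461e+5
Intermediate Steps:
b = -⅓ (b = 1/(-(8 - 5)) = 1/(-1*3) = 1/(-3) = 1*(-⅓) = -⅓ ≈ -0.33333)
I = -1288/3 (I = 8*((0 + 7)*((0 - 5)/(0 + 3) - 6)) = 8*(7*(-5/3 - 6)) = 8*(7*(-23/3)) = 8*(-161/3) = -1288/3 ≈ -429.33)
-(I + b)² = -(-1288/3 - ⅓)² = -(-1289/3)² = -1*1661521/9 = -1661521/9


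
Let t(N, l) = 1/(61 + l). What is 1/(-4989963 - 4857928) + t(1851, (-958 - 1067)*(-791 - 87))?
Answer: 8069880/17509658524801 ≈ 4.6088e-7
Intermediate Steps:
1/(-4989963 - 4857928) + t(1851, (-958 - 1067)*(-791 - 87)) = 1/(-4989963 - 4857928) + 1/(61 + (-958 - 1067)*(-791 - 87)) = 1/(-9847891) + 1/(61 - 2025*(-878)) = -1/9847891 + 1/(61 + 1777950) = -1/9847891 + 1/1778011 = 8069880/17509658524801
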